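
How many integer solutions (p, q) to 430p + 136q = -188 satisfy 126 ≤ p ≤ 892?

gcd(430, 136) = 2.
By Bézout, 430*(31) + 136*(-98) = 2.
Particular solution: (10, -33).
General solution: p = 10 + 68t, q = -33 - 215t for integer t.
126 ≤ 10 + 68t ≤ 892 gives t ∈ [2, 12], which is 11 values.

11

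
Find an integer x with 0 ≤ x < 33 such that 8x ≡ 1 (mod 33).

gcd(33, 8) = 1  (33 = 4·8 + 1, 8 = 8·1).
Back-substituting, 8·(-4) + 33·(1) = 1.
So 8·-4 ≡ 1 (mod 33), and -4 mod 33 = 29.

29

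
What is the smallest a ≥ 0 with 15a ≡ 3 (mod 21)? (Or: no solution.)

3

gcd(21, 15):
  21 = 1*15 + 6
  15 = 2*6 + 3
  6 = 2*3
so gcd(21, 15) = 3.
3 divides 3, so solutions exist.
Back-substitute for Bézout coefficients:
  3 = 15 - 2*6
  ... = 15*(3) + 21*(-2)
So 15*(3) ≡ 3 (mod 21); multiply by 1: a ≡ 3 (mod 7).
Smallest nonnegative: a = 3 mod 7 = 3.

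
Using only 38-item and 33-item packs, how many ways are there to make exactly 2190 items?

2

Need nonnegative integers with 38j + 33k = 2190.
gcd(38, 33) = 1, and 38·(-13) + 33·(15) = 1.
So (j₀, k₀) = (-28470, 32850); general j = -28470 + 33t, k = 32850 - 38t.
j ≥ 0 ⇒ t ≥ 863; k ≥ 0 ⇒ t ≤ 864. That's 2 values of t.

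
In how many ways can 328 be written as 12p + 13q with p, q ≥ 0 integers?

2

gcd(13, 12):
  13 = 1×12 + 1
  12 = 12×1
so gcd(13, 12) = 1.
Back-substitute for Bézout coefficients:
  1 = 13 - 1×12
  ... = 12×(-1) + 13×(1)
Scale by 328: one solution is (-328, 328). Reduce p mod 13: (10, 16).
General: p = 10 + 13t, q = 16 - 12t.
p ≥ 0 ⇒ t ≥ 0; q ≥ 0 ⇒ t ≤ 1. So t ∈ [0, 1]: 2 solutions.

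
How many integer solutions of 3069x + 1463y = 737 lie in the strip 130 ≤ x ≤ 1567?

gcd(3069, 1463):
  3069 = 2·1463 + 143
  1463 = 10·143 + 33
  143 = 4·33 + 11
  33 = 3·11
so gcd(3069, 1463) = 11.
Back-substitute for Bézout coefficients:
  11 = 143 - 4·33
  ... = 3069·(41) + 1463·(-86)
Scale by 67: particular solution (2747, -5762); reduce x mod 133: (87, -182).
General solution: x = 87 + 133t, y = -182 - 279t for integer t.
130 ≤ 87 + 133t ≤ 1567 gives t ∈ [1, 11], which is 11 values.

11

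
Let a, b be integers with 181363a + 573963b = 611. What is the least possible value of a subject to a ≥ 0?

13007

gcd(573963, 181363):
  573963 = 3·181363 + 29874
  181363 = 6·29874 + 2119
  29874 = 14·2119 + 208
  2119 = 10·208 + 39
  208 = 5·39 + 13
  39 = 3·13
so gcd(573963, 181363) = 13.
13 divides 611, so solutions exist.
Back-substitute for Bézout coefficients:
  13 = 208 - 5·39
  ... = 181363·(-13814) + 573963·(4365)
Scale by 611/13 = 47: (a₀, b₀) = (-649258, 205155).
General solution: a = -649258 + 44151t, b = 205155 - 13951t for integer t.
a ≥ 0: smallest is -649258 mod 44151 = 13007 (at t = 15), with b = -4110.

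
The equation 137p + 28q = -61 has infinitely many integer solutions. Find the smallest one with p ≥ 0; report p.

gcd(137, 28):
  137 = 4×28 + 25
  28 = 1×25 + 3
  25 = 8×3 + 1
  3 = 3×1
so gcd(137, 28) = 1.
1 divides -61, so solutions exist.
Back-substitute for Bézout coefficients:
  1 = 25 - 8×3
  ... = 137×(9) + 28×(-44)
Scale by -61/1 = -61: (p₀, q₀) = (-549, 2684).
General solution: p = -549 + 28t, q = 2684 - 137t for integer t.
p ≥ 0: smallest is -549 mod 28 = 11 (at t = 20), with q = -56.

11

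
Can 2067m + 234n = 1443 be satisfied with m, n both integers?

yes

gcd(2067, 234):
  2067 = 8·234 + 195
  234 = 1·195 + 39
  195 = 5·39
so gcd(2067, 234) = 39.
39 divides 1443, so integer solutions exist.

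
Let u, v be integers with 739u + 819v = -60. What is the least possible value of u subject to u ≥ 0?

gcd(819, 739) = 1  (819 = 1×739 + 80, 739 = 9×80 + 19, 80 = 4×19 + 4, 19 = 4×4 + 3, 4 = 1×3 + 1, 3 = 3×1).
1 divides -60, so solutions exist.
Back-substituting, 739×(-215) + 819×(194) = 1.
Scale by -60/1 = -60: (u₀, v₀) = (12900, -11640).
General solution: u = 12900 + 819t, v = -11640 - 739t for integer t.
u ≥ 0: smallest is 12900 mod 819 = 615 (at t = -15), with v = -555.

615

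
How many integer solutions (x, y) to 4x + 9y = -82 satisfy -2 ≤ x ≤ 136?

15

gcd(9, 4) = 1.
By Bézout, 4*(-2) + 9*(1) = 1.
Particular solution: (2, -10).
General solution: x = 2 + 9t, y = -10 - 4t for integer t.
-2 ≤ 2 + 9t ≤ 136 gives t ∈ [0, 14], which is 15 values.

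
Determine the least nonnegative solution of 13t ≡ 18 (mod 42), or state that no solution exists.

gcd(42, 13) = 1.
1 divides 18, so solutions exist.
By Bézout, 13*(13) + 42*(-4) = 1.
So 13*(13) ≡ 1 (mod 42); multiply by 18: t ≡ 234 (mod 42).
Smallest nonnegative: t = 234 mod 42 = 24.

24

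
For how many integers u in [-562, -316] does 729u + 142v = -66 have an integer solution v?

1

gcd(729, 142) = 1  (729 = 5×142 + 19, 142 = 7×19 + 9, 19 = 2×9 + 1, 9 = 9×1).
Back-substituting, 729×(15) + 142×(-77) = 1.
Scale by -66: particular solution (-990, 5082); reduce u mod 142: (4, -21).
General solution: u = 4 + 142t, v = -21 - 729t for integer t.
-562 ≤ 4 + 142t ≤ -316 gives t ∈ [-3, -3], which is 1 value.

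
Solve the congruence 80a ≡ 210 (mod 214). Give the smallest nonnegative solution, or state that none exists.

gcd(214, 80):
  214 = 2×80 + 54
  80 = 1×54 + 26
  54 = 2×26 + 2
  26 = 13×2
so gcd(214, 80) = 2.
2 divides 210, so solutions exist.
Back-substitute for Bézout coefficients:
  2 = 54 - 2×26
  ... = 80×(-8) + 214×(3)
So 80×(-8) ≡ 2 (mod 214); multiply by 105: a ≡ -840 (mod 107).
Smallest nonnegative: a = -840 mod 107 = 16.

16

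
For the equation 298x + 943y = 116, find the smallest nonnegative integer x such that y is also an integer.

551

gcd(943, 298) = 1.
1 divides 116, so solutions exist.
By Bézout, 298*(-231) + 943*(73) = 1.
Scale by 116/1 = 116: (x₀, y₀) = (-26796, 8468).
General solution: x = -26796 + 943t, y = 8468 - 298t for integer t.
x ≥ 0: smallest is -26796 mod 943 = 551 (at t = 29), with y = -174.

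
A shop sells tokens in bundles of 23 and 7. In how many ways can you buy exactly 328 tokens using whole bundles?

Need nonnegative integers with 23j + 7k = 328.
gcd(23, 7) = 1, and 23·(-3) + 7·(10) = 1.
So (j₀, k₀) = (-984, 3280); general j = -984 + 7t, k = 3280 - 23t.
j ≥ 0 ⇒ t ≥ 141; k ≥ 0 ⇒ t ≤ 142. That's 2 values of t.

2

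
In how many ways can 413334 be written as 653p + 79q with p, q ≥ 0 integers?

8

gcd(653, 79) = 1  (653 = 8×79 + 21, 79 = 3×21 + 16, 21 = 1×16 + 5, 16 = 3×5 + 1, 5 = 5×1).
Back-substituting, 653×(-15) + 79×(124) = 1.
Scale by 413334: one solution is (-6200010, 51253416). Reduce p mod 79: (68, 4670).
General: p = 68 + 79t, q = 4670 - 653t.
p ≥ 0 ⇒ t ≥ 0; q ≥ 0 ⇒ t ≤ 7. So t ∈ [0, 7]: 8 solutions.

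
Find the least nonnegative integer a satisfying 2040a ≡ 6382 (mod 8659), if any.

1285

gcd(8659, 2040):
  8659 = 4*2040 + 499
  2040 = 4*499 + 44
  499 = 11*44 + 15
  44 = 2*15 + 14
  15 = 1*14 + 1
  14 = 14*1
so gcd(8659, 2040) = 1.
1 divides 6382, so solutions exist.
Back-substitute for Bézout coefficients:
  1 = 15 - 1*14
  ... = 2040*(-590) + 8659*(139)
So 2040*(-590) ≡ 1 (mod 8659); multiply by 6382: a ≡ -3765380 (mod 8659).
Smallest nonnegative: a = -3765380 mod 8659 = 1285.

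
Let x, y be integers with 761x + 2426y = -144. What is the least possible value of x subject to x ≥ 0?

1954

gcd(2426, 761):
  2426 = 3·761 + 143
  761 = 5·143 + 46
  143 = 3·46 + 5
  46 = 9·5 + 1
  5 = 5·1
so gcd(2426, 761) = 1.
1 divides -144, so solutions exist.
Back-substitute for Bézout coefficients:
  1 = 46 - 9·5
  ... = 761·(475) + 2426·(-149)
Scale by -144/1 = -144: (x₀, y₀) = (-68400, 21456).
General solution: x = -68400 + 2426t, y = 21456 - 761t for integer t.
x ≥ 0: smallest is -68400 mod 2426 = 1954 (at t = 29), with y = -613.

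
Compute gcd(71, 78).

1

gcd(78, 71):
  78 = 1·71 + 7
  71 = 10·7 + 1
  7 = 7·1
so gcd(78, 71) = 1.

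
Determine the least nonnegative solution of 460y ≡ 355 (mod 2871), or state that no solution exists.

gcd(2871, 460) = 1  (2871 = 6·460 + 111, 460 = 4·111 + 16, 111 = 6·16 + 15, 16 = 1·15 + 1, 15 = 15·1).
1 divides 355, so solutions exist.
Back-substituting, 460·(181) + 2871·(-29) = 1.
So 460·(181) ≡ 1 (mod 2871); multiply by 355: y ≡ 64255 (mod 2871).
Smallest nonnegative: y = 64255 mod 2871 = 1093.

1093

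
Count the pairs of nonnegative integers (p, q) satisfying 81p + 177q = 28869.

gcd(177, 81) = 3  (177 = 2·81 + 15, 81 = 5·15 + 6, 15 = 2·6 + 3, 6 = 2·3).
Back-substituting, 81·(-24) + 177·(11) = 3.
Scale by 9623: one solution is (-230952, 105853). Reduce p mod 59: (33, 148).
General: p = 33 + 59t, q = 148 - 27t.
p ≥ 0 ⇒ t ≥ 0; q ≥ 0 ⇒ t ≤ 5. So t ∈ [0, 5]: 6 solutions.

6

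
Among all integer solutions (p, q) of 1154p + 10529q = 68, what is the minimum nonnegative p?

gcd(10529, 1154) = 1  (10529 = 9*1154 + 143, 1154 = 8*143 + 10, 143 = 14*10 + 3, 10 = 3*3 + 1, 3 = 3*1).
1 divides 68, so solutions exist.
Back-substituting, 1154*(3166) + 10529*(-347) = 1.
Scale by 68/1 = 68: (p₀, q₀) = (215288, -23596).
General solution: p = 215288 + 10529t, q = -23596 - 1154t for integer t.
p ≥ 0: smallest is 215288 mod 10529 = 4708 (at t = -20), with q = -516.

4708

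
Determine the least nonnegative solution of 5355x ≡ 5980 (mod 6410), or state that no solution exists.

128

gcd(6410, 5355):
  6410 = 1·5355 + 1055
  5355 = 5·1055 + 80
  1055 = 13·80 + 15
  80 = 5·15 + 5
  15 = 3·5
so gcd(6410, 5355) = 5.
5 divides 5980, so solutions exist.
Back-substitute for Bézout coefficients:
  5 = 80 - 5·15
  ... = 5355·(401) + 6410·(-335)
So 5355·(401) ≡ 5 (mod 6410); multiply by 1196: x ≡ 479596 (mod 1282).
Smallest nonnegative: x = 479596 mod 1282 = 128.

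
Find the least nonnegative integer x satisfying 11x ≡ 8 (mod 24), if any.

gcd(24, 11) = 1  (24 = 2*11 + 2, 11 = 5*2 + 1, 2 = 2*1).
1 divides 8, so solutions exist.
Back-substituting, 11*(11) + 24*(-5) = 1.
So 11*(11) ≡ 1 (mod 24); multiply by 8: x ≡ 88 (mod 24).
Smallest nonnegative: x = 88 mod 24 = 16.

16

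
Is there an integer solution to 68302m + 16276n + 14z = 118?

yes

gcd(68302, 16276):
  68302 = 4×16276 + 3198
  16276 = 5×3198 + 286
  3198 = 11×286 + 52
  286 = 5×52 + 26
  52 = 2×26
so gcd(68302, 16276) = 26.
gcd(26, 14) = 2.
2 divides 118, so integer solutions exist.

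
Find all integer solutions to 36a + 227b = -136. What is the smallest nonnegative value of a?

198

gcd(227, 36) = 1  (227 = 6×36 + 11, 36 = 3×11 + 3, 11 = 3×3 + 2, 3 = 1×2 + 1, 2 = 2×1).
1 divides -136, so solutions exist.
Back-substituting, 36×(82) + 227×(-13) = 1.
Scale by -136/1 = -136: (a₀, b₀) = (-11152, 1768).
General solution: a = -11152 + 227t, b = 1768 - 36t for integer t.
a ≥ 0: smallest is -11152 mod 227 = 198 (at t = 50), with b = -32.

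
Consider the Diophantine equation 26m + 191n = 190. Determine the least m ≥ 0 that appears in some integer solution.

gcd(191, 26) = 1  (191 = 7*26 + 9, 26 = 2*9 + 8, 9 = 1*8 + 1, 8 = 8*1).
1 divides 190, so solutions exist.
Back-substituting, 26*(-22) + 191*(3) = 1.
Scale by 190/1 = 190: (m₀, n₀) = (-4180, 570).
General solution: m = -4180 + 191t, n = 570 - 26t for integer t.
m ≥ 0: smallest is -4180 mod 191 = 22 (at t = 22), with n = -2.

22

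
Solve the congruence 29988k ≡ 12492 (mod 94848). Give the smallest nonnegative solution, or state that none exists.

gcd(94848, 29988):
  94848 = 3·29988 + 4884
  29988 = 6·4884 + 684
  4884 = 7·684 + 96
  684 = 7·96 + 12
  96 = 8·12
so gcd(94848, 29988) = 12.
12 divides 12492, so solutions exist.
Back-substitute for Bézout coefficients:
  12 = 684 - 7·96
  ... = 29988·(971) + 94848·(-307)
So 29988·(971) ≡ 12 (mod 94848); multiply by 1041: k ≡ 1010811 (mod 7904).
Smallest nonnegative: k = 1010811 mod 7904 = 7003.

7003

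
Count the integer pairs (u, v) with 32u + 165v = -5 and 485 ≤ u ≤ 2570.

gcd(165, 32):
  165 = 5*32 + 5
  32 = 6*5 + 2
  5 = 2*2 + 1
  2 = 2*1
so gcd(165, 32) = 1.
Back-substitute for Bézout coefficients:
  1 = 5 - 2*2
  ... = 32*(-67) + 165*(13)
Scale by -5: particular solution (335, -65); reduce u mod 165: (5, -1).
General solution: u = 5 + 165t, v = -1 - 32t for integer t.
485 ≤ 5 + 165t ≤ 2570 gives t ∈ [3, 15], which is 13 values.

13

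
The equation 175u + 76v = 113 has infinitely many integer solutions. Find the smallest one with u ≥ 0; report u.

gcd(175, 76):
  175 = 2×76 + 23
  76 = 3×23 + 7
  23 = 3×7 + 2
  7 = 3×2 + 1
  2 = 2×1
so gcd(175, 76) = 1.
1 divides 113, so solutions exist.
Back-substitute for Bézout coefficients:
  1 = 7 - 3×2
  ... = 175×(-33) + 76×(76)
Scale by 113/1 = 113: (u₀, v₀) = (-3729, 8588).
General solution: u = -3729 + 76t, v = 8588 - 175t for integer t.
u ≥ 0: smallest is -3729 mod 76 = 71 (at t = 50), with v = -162.

71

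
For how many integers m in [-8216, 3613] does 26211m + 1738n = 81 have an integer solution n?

7

gcd(26211, 1738):
  26211 = 15*1738 + 141
  1738 = 12*141 + 46
  141 = 3*46 + 3
  46 = 15*3 + 1
  3 = 3*1
so gcd(26211, 1738) = 1.
Back-substitute for Bézout coefficients:
  1 = 46 - 15*3
  ... = 26211*(-567) + 1738*(8551)
Scale by 81: particular solution (-45927, 692631); reduce m mod 1738: (999, -15066).
General solution: m = 999 + 1738t, n = -15066 - 26211t for integer t.
-8216 ≤ 999 + 1738t ≤ 3613 gives t ∈ [-5, 1], which is 7 values.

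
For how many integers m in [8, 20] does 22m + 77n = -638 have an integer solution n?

gcd(77, 22) = 11.
By Bézout, 22*(-3) + 77*(1) = 11.
Particular solution: (6, -10).
General solution: m = 6 + 7t, n = -10 - 2t for integer t.
8 ≤ 6 + 7t ≤ 20 gives t ∈ [1, 2], which is 2 values.

2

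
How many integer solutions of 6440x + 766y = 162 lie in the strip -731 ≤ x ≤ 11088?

31

gcd(6440, 766):
  6440 = 8·766 + 312
  766 = 2·312 + 142
  312 = 2·142 + 28
  142 = 5·28 + 2
  28 = 14·2
so gcd(6440, 766) = 2.
Back-substitute for Bézout coefficients:
  2 = 142 - 5·28
  ... = 6440·(-27) + 766·(227)
Scale by 81: particular solution (-2187, 18387); reduce x mod 383: (111, -933).
General solution: x = 111 + 383t, y = -933 - 3220t for integer t.
-731 ≤ 111 + 383t ≤ 11088 gives t ∈ [-2, 28], which is 31 values.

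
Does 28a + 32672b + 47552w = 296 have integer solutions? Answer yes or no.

yes

gcd(32672, 28) = 4.
gcd(4, 47552) = 4.
4 divides 296, so integer solutions exist.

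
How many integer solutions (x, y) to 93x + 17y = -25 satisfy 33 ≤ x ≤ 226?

gcd(93, 17) = 1.
By Bézout, 93*(-2) + 17*(11) = 1.
Particular solution: (16, -89).
General solution: x = 16 + 17t, y = -89 - 93t for integer t.
33 ≤ 16 + 17t ≤ 226 gives t ∈ [1, 12], which is 12 values.

12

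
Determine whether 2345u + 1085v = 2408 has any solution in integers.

no

gcd(2345, 1085) = 35.
35 does not divide 2408 (remainder 28), so no integer solutions.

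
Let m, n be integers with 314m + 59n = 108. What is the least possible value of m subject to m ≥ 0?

15

gcd(314, 59) = 1.
1 divides 108, so solutions exist.
By Bézout, 314·(28) + 59·(-149) = 1.
Scale by 108/1 = 108: (m₀, n₀) = (3024, -16092).
General solution: m = 3024 + 59t, n = -16092 - 314t for integer t.
m ≥ 0: smallest is 3024 mod 59 = 15 (at t = -51), with n = -78.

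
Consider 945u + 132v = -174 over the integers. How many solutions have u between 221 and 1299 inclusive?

gcd(945, 132) = 3  (945 = 7·132 + 21, 132 = 6·21 + 6, 21 = 3·6 + 3, 6 = 2·3).
Back-substituting, 945·(19) + 132·(-136) = 3.
Scale by -58: particular solution (-1102, 7888); reduce u mod 44: (42, -302).
General solution: u = 42 + 44t, v = -302 - 315t for integer t.
221 ≤ 42 + 44t ≤ 1299 gives t ∈ [5, 28], which is 24 values.

24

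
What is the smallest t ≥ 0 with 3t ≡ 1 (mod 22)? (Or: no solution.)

gcd(22, 3):
  22 = 7·3 + 1
  3 = 3·1
so gcd(22, 3) = 1.
1 divides 1, so solutions exist.
Back-substitute for Bézout coefficients:
  1 = 22 - 7·3
  ... = 3·(-7) + 22·(1)
So 3·(-7) ≡ 1 (mod 22); multiply by 1: t ≡ -7 (mod 22).
Smallest nonnegative: t = -7 mod 22 = 15.

15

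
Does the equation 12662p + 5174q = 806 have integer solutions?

yes

gcd(12662, 5174) = 26  (12662 = 2*5174 + 2314, 5174 = 2*2314 + 546, 2314 = 4*546 + 130, 546 = 4*130 + 26, 130 = 5*26).
26 divides 806, so integer solutions exist.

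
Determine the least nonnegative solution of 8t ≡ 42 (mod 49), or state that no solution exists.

gcd(49, 8) = 1  (49 = 6*8 + 1, 8 = 8*1).
1 divides 42, so solutions exist.
Back-substituting, 8*(-6) + 49*(1) = 1.
So 8*(-6) ≡ 1 (mod 49); multiply by 42: t ≡ -252 (mod 49).
Smallest nonnegative: t = -252 mod 49 = 42.

42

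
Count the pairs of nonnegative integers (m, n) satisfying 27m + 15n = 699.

5

gcd(27, 15) = 3.
By Bézout, 27·(-1) + 15·(2) = 3.
One solution: (2, 43).
General: m = 2 + 5t, n = 43 - 9t.
m ≥ 0 ⇒ t ≥ 0; n ≥ 0 ⇒ t ≤ 4. So t ∈ [0, 4]: 5 solutions.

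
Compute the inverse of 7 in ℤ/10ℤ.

gcd(10, 7):
  10 = 1·7 + 3
  7 = 2·3 + 1
  3 = 3·1
so gcd(10, 7) = 1.
Back-substitute for Bézout coefficients:
  1 = 7 - 2·3
  ... = 7·(3) + 10·(-2)
So 7·3 ≡ 1 (mod 10), and 3 mod 10 = 3.

3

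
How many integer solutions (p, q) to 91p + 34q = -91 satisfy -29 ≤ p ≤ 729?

22

gcd(91, 34) = 1  (91 = 2·34 + 23, 34 = 1·23 + 11, 23 = 2·11 + 1, 11 = 11·1).
Back-substituting, 91·(3) + 34·(-8) = 1.
Scale by -91: particular solution (-273, 728); reduce p mod 34: (33, -91).
General solution: p = 33 + 34t, q = -91 - 91t for integer t.
-29 ≤ 33 + 34t ≤ 729 gives t ∈ [-1, 20], which is 22 values.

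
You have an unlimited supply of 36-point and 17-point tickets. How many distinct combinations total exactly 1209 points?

Need nonnegative integers with 36j + 17k = 1209.
gcd(36, 17) = 1, and 36·(-8) + 17·(17) = 1.
So (j₀, k₀) = (-9672, 20553); general j = -9672 + 17t, k = 20553 - 36t.
j ≥ 0 ⇒ t ≥ 569; k ≥ 0 ⇒ t ≤ 570. That's 2 values of t.

2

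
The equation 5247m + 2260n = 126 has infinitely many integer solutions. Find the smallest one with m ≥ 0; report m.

2198

gcd(5247, 2260) = 1  (5247 = 2*2260 + 727, 2260 = 3*727 + 79, 727 = 9*79 + 16, 79 = 4*16 + 15, 16 = 1*15 + 1, 15 = 15*1).
1 divides 126, so solutions exist.
Back-substituting, 5247*(143) + 2260*(-332) = 1.
Scale by 126/1 = 126: (m₀, n₀) = (18018, -41832).
General solution: m = 18018 + 2260t, n = -41832 - 5247t for integer t.
m ≥ 0: smallest is 18018 mod 2260 = 2198 (at t = -7), with n = -5103.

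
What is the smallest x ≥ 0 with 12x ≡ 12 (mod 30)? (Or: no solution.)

gcd(30, 12) = 6  (30 = 2×12 + 6, 12 = 2×6).
6 divides 12, so solutions exist.
Back-substituting, 12×(-2) + 30×(1) = 6.
So 12×(-2) ≡ 6 (mod 30); multiply by 2: x ≡ -4 (mod 5).
Smallest nonnegative: x = -4 mod 5 = 1.

1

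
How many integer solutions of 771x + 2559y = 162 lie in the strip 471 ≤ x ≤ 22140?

26

gcd(2559, 771):
  2559 = 3×771 + 246
  771 = 3×246 + 33
  246 = 7×33 + 15
  33 = 2×15 + 3
  15 = 5×3
so gcd(2559, 771) = 3.
Back-substitute for Bézout coefficients:
  3 = 33 - 2×15
  ... = 771×(156) + 2559×(-47)
Scale by 54: particular solution (8424, -2538); reduce x mod 853: (747, -225).
General solution: x = 747 + 853t, y = -225 - 257t for integer t.
471 ≤ 747 + 853t ≤ 22140 gives t ∈ [0, 25], which is 26 values.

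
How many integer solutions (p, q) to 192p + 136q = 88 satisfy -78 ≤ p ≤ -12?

4

gcd(192, 136):
  192 = 1*136 + 56
  136 = 2*56 + 24
  56 = 2*24 + 8
  24 = 3*8
so gcd(192, 136) = 8.
Back-substitute for Bézout coefficients:
  8 = 56 - 2*24
  ... = 192*(5) + 136*(-7)
Scale by 11: particular solution (55, -77); reduce p mod 17: (4, -5).
General solution: p = 4 + 17t, q = -5 - 24t for integer t.
-78 ≤ 4 + 17t ≤ -12 gives t ∈ [-4, -1], which is 4 values.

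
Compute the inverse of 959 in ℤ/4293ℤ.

3053

gcd(4293, 959) = 1.
By Bézout, 959·(-1240) + 4293·(277) = 1.
So 959·-1240 ≡ 1 (mod 4293), and -1240 mod 4293 = 3053.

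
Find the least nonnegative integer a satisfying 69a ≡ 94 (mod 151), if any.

gcd(151, 69) = 1.
1 divides 94, so solutions exist.
By Bézout, 69·(-35) + 151·(16) = 1.
So 69·(-35) ≡ 1 (mod 151); multiply by 94: a ≡ -3290 (mod 151).
Smallest nonnegative: a = -3290 mod 151 = 32.

32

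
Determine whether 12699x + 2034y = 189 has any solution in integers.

yes

gcd(12699, 2034) = 9.
9 divides 189, so integer solutions exist.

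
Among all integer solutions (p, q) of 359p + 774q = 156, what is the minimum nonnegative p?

gcd(774, 359) = 1.
1 divides 156, so solutions exist.
By Bézout, 359·(-235) + 774·(109) = 1.
Scale by 156/1 = 156: (p₀, q₀) = (-36660, 17004).
General solution: p = -36660 + 774t, q = 17004 - 359t for integer t.
p ≥ 0: smallest is -36660 mod 774 = 492 (at t = 48), with q = -228.

492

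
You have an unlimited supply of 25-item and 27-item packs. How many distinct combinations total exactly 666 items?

Need nonnegative integers with 25j + 27k = 666.
gcd(25, 27) = 1, and 25·(13) + 27·(-12) = 1.
So (j₀, k₀) = (8658, -7992); general j = 8658 + 27t, k = -7992 - 25t.
j ≥ 0 ⇒ t ≥ -320; k ≥ 0 ⇒ t ≤ -320. That's 1 value of t.

1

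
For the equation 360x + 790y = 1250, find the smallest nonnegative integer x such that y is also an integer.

32

gcd(790, 360):
  790 = 2×360 + 70
  360 = 5×70 + 10
  70 = 7×10
so gcd(790, 360) = 10.
10 divides 1250, so solutions exist.
Back-substitute for Bézout coefficients:
  10 = 360 - 5×70
  ... = 360×(11) + 790×(-5)
Scale by 1250/10 = 125: (x₀, y₀) = (1375, -625).
General solution: x = 1375 + 79t, y = -625 - 36t for integer t.
x ≥ 0: smallest is 1375 mod 79 = 32 (at t = -17), with y = -13.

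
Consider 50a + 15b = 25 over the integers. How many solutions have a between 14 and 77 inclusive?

22

gcd(50, 15):
  50 = 3·15 + 5
  15 = 3·5
so gcd(50, 15) = 5.
Back-substitute for Bézout coefficients:
  5 = 50 - 3·15
  ... = 50·(1) + 15·(-3)
Scale by 5: particular solution (5, -15); reduce a mod 3: (2, -5).
General solution: a = 2 + 3t, b = -5 - 10t for integer t.
14 ≤ 2 + 3t ≤ 77 gives t ∈ [4, 25], which is 22 values.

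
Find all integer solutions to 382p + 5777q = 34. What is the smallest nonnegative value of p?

4537

gcd(5777, 382):
  5777 = 15×382 + 47
  382 = 8×47 + 6
  47 = 7×6 + 5
  6 = 1×5 + 1
  5 = 5×1
so gcd(5777, 382) = 1.
1 divides 34, so solutions exist.
Back-substitute for Bézout coefficients:
  1 = 6 - 1×5
  ... = 382×(983) + 5777×(-65)
Scale by 34/1 = 34: (p₀, q₀) = (33422, -2210).
General solution: p = 33422 + 5777t, q = -2210 - 382t for integer t.
p ≥ 0: smallest is 33422 mod 5777 = 4537 (at t = -5), with q = -300.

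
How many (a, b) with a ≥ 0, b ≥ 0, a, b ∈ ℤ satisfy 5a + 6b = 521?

18

gcd(6, 5) = 1.
By Bézout, 5*(-1) + 6*(1) = 1.
One solution: (1, 86).
General: a = 1 + 6t, b = 86 - 5t.
a ≥ 0 ⇒ t ≥ 0; b ≥ 0 ⇒ t ≤ 17. So t ∈ [0, 17]: 18 solutions.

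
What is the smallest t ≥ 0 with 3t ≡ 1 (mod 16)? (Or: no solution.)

11

gcd(16, 3):
  16 = 5·3 + 1
  3 = 3·1
so gcd(16, 3) = 1.
1 divides 1, so solutions exist.
Back-substitute for Bézout coefficients:
  1 = 16 - 5·3
  ... = 3·(-5) + 16·(1)
So 3·(-5) ≡ 1 (mod 16); multiply by 1: t ≡ -5 (mod 16).
Smallest nonnegative: t = -5 mod 16 = 11.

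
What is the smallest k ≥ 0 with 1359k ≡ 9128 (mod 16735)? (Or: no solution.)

12912

gcd(16735, 1359) = 1  (16735 = 12×1359 + 427, 1359 = 3×427 + 78, 427 = 5×78 + 37, 78 = 2×37 + 4, 37 = 9×4 + 1, 4 = 4×1).
1 divides 9128, so solutions exist.
Back-substituting, 1359×(-4076) + 16735×(331) = 1.
So 1359×(-4076) ≡ 1 (mod 16735); multiply by 9128: k ≡ -37205728 (mod 16735).
Smallest nonnegative: k = -37205728 mod 16735 = 12912.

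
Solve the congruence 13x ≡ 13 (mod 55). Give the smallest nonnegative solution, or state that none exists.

gcd(55, 13) = 1.
1 divides 13, so solutions exist.
By Bézout, 13·(17) + 55·(-4) = 1.
So 13·(17) ≡ 1 (mod 55); multiply by 13: x ≡ 221 (mod 55).
Smallest nonnegative: x = 221 mod 55 = 1.

1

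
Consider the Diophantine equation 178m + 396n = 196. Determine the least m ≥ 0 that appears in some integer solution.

gcd(396, 178):
  396 = 2×178 + 40
  178 = 4×40 + 18
  40 = 2×18 + 4
  18 = 4×4 + 2
  4 = 2×2
so gcd(396, 178) = 2.
2 divides 196, so solutions exist.
Back-substitute for Bézout coefficients:
  2 = 18 - 4×4
  ... = 178×(89) + 396×(-40)
Scale by 196/2 = 98: (m₀, n₀) = (8722, -3920).
General solution: m = 8722 + 198t, n = -3920 - 89t for integer t.
m ≥ 0: smallest is 8722 mod 198 = 10 (at t = -44), with n = -4.

10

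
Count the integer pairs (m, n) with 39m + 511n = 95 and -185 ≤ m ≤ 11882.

24

gcd(511, 39):
  511 = 13*39 + 4
  39 = 9*4 + 3
  4 = 1*3 + 1
  3 = 3*1
so gcd(511, 39) = 1.
Back-substitute for Bézout coefficients:
  1 = 4 - 1*3
  ... = 39*(-131) + 511*(10)
Scale by 95: particular solution (-12445, 950); reduce m mod 511: (330, -25).
General solution: m = 330 + 511t, n = -25 - 39t for integer t.
-185 ≤ 330 + 511t ≤ 11882 gives t ∈ [-1, 22], which is 24 values.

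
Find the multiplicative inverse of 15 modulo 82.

gcd(82, 15) = 1  (82 = 5*15 + 7, 15 = 2*7 + 1, 7 = 7*1).
Back-substituting, 15*(11) + 82*(-2) = 1.
So 15*11 ≡ 1 (mod 82), and 11 mod 82 = 11.

11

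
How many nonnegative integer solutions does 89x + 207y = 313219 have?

17

gcd(207, 89) = 1.
By Bézout, 89×(-100) + 207×(43) = 1.
One solution: (98, 1471).
General: x = 98 + 207t, y = 1471 - 89t.
x ≥ 0 ⇒ t ≥ 0; y ≥ 0 ⇒ t ≤ 16. So t ∈ [0, 16]: 17 solutions.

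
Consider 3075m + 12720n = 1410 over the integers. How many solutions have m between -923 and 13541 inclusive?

gcd(12720, 3075):
  12720 = 4×3075 + 420
  3075 = 7×420 + 135
  420 = 3×135 + 15
  135 = 9×15
so gcd(12720, 3075) = 15.
Back-substitute for Bézout coefficients:
  15 = 420 - 3×135
  ... = 3075×(-91) + 12720×(22)
Scale by 94: particular solution (-8554, 2068); reduce m mod 848: (774, -187).
General solution: m = 774 + 848t, n = -187 - 205t for integer t.
-923 ≤ 774 + 848t ≤ 13541 gives t ∈ [-2, 15], which is 18 values.

18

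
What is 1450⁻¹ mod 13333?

gcd(13333, 1450) = 1.
By Bézout, 1450*(-4570) + 13333*(497) = 1.
So 1450*-4570 ≡ 1 (mod 13333), and -4570 mod 13333 = 8763.

8763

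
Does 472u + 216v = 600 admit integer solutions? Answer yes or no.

yes

gcd(472, 216):
  472 = 2·216 + 40
  216 = 5·40 + 16
  40 = 2·16 + 8
  16 = 2·8
so gcd(472, 216) = 8.
8 divides 600, so integer solutions exist.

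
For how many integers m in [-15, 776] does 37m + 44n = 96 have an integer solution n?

18

gcd(44, 37) = 1.
By Bézout, 37·(-19) + 44·(16) = 1.
Particular solution: (24, -18).
General solution: m = 24 + 44t, n = -18 - 37t for integer t.
-15 ≤ 24 + 44t ≤ 776 gives t ∈ [0, 17], which is 18 values.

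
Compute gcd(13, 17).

gcd(17, 13):
  17 = 1*13 + 4
  13 = 3*4 + 1
  4 = 4*1
so gcd(17, 13) = 1.

1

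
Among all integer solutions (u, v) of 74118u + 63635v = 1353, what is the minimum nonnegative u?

3011

gcd(74118, 63635):
  74118 = 1*63635 + 10483
  63635 = 6*10483 + 737
  10483 = 14*737 + 165
  737 = 4*165 + 77
  165 = 2*77 + 11
  77 = 7*11
so gcd(74118, 63635) = 11.
11 divides 1353, so solutions exist.
Back-substitute for Bézout coefficients:
  11 = 165 - 2*77
  ... = 74118*(777) + 63635*(-905)
Scale by 1353/11 = 123: (u₀, v₀) = (95571, -111315).
General solution: u = 95571 + 5785t, v = -111315 - 6738t for integer t.
u ≥ 0: smallest is 95571 mod 5785 = 3011 (at t = -16), with v = -3507.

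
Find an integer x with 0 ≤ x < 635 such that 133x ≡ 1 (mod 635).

487

gcd(635, 133) = 1.
By Bézout, 133·(-148) + 635·(31) = 1.
So 133·-148 ≡ 1 (mod 635), and -148 mod 635 = 487.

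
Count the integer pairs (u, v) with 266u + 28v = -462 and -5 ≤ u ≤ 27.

gcd(266, 28) = 14  (266 = 9*28 + 14, 28 = 2*14).
Back-substituting, 266*(1) + 28*(-9) = 14.
Scale by -33: particular solution (-33, 297); reduce u mod 2: (1, -26).
General solution: u = 1 + 2t, v = -26 - 19t for integer t.
-5 ≤ 1 + 2t ≤ 27 gives t ∈ [-3, 13], which is 17 values.

17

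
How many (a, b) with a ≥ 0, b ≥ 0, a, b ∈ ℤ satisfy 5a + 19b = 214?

3

gcd(19, 5):
  19 = 3*5 + 4
  5 = 1*4 + 1
  4 = 4*1
so gcd(19, 5) = 1.
Back-substitute for Bézout coefficients:
  1 = 5 - 1*4
  ... = 5*(4) + 19*(-1)
Scale by 214: one solution is (856, -214). Reduce a mod 19: (1, 11).
General: a = 1 + 19t, b = 11 - 5t.
a ≥ 0 ⇒ t ≥ 0; b ≥ 0 ⇒ t ≤ 2. So t ∈ [0, 2]: 3 solutions.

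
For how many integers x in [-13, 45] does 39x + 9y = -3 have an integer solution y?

gcd(39, 9):
  39 = 4×9 + 3
  9 = 3×3
so gcd(39, 9) = 3.
Back-substitute for Bézout coefficients:
  3 = 39 - 4×9
  ... = 39×(1) + 9×(-4)
Scale by -1: particular solution (-1, 4); reduce x mod 3: (2, -9).
General solution: x = 2 + 3t, y = -9 - 13t for integer t.
-13 ≤ 2 + 3t ≤ 45 gives t ∈ [-5, 14], which is 20 values.

20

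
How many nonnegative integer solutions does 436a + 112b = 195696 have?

16

gcd(436, 112) = 4  (436 = 3*112 + 100, 112 = 1*100 + 12, 100 = 8*12 + 4, 12 = 3*4).
Back-substituting, 436*(9) + 112*(-35) = 4.
Scale by 48924: one solution is (440316, -1712340). Reduce a mod 28: (16, 1685).
General: a = 16 + 28t, b = 1685 - 109t.
a ≥ 0 ⇒ t ≥ 0; b ≥ 0 ⇒ t ≤ 15. So t ∈ [0, 15]: 16 solutions.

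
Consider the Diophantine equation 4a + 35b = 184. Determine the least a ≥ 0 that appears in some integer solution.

gcd(35, 4) = 1  (35 = 8*4 + 3, 4 = 1*3 + 1, 3 = 3*1).
1 divides 184, so solutions exist.
Back-substituting, 4*(9) + 35*(-1) = 1.
Scale by 184/1 = 184: (a₀, b₀) = (1656, -184).
General solution: a = 1656 + 35t, b = -184 - 4t for integer t.
a ≥ 0: smallest is 1656 mod 35 = 11 (at t = -47), with b = 4.

11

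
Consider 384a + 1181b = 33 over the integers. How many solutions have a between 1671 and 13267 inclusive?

gcd(1181, 384):
  1181 = 3×384 + 29
  384 = 13×29 + 7
  29 = 4×7 + 1
  7 = 7×1
so gcd(1181, 384) = 1.
Back-substitute for Bézout coefficients:
  1 = 29 - 4×7
  ... = 384×(-163) + 1181×(53)
Scale by 33: particular solution (-5379, 1749); reduce a mod 1181: (526, -171).
General solution: a = 526 + 1181t, b = -171 - 384t for integer t.
1671 ≤ 526 + 1181t ≤ 13267 gives t ∈ [1, 10], which is 10 values.

10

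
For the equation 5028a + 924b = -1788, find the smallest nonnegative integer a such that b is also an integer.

gcd(5028, 924) = 12  (5028 = 5·924 + 408, 924 = 2·408 + 108, 408 = 3·108 + 84, 108 = 1·84 + 24, 84 = 3·24 + 12, 24 = 2·12).
12 divides -1788, so solutions exist.
Back-substituting, 5028·(34) + 924·(-185) = 12.
Scale by -1788/12 = -149: (a₀, b₀) = (-5066, 27565).
General solution: a = -5066 + 77t, b = 27565 - 419t for integer t.
a ≥ 0: smallest is -5066 mod 77 = 16 (at t = 66), with b = -89.

16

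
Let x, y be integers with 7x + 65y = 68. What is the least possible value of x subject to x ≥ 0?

19

gcd(65, 7) = 1.
1 divides 68, so solutions exist.
By Bézout, 7·(28) + 65·(-3) = 1.
Scale by 68/1 = 68: (x₀, y₀) = (1904, -204).
General solution: x = 1904 + 65t, y = -204 - 7t for integer t.
x ≥ 0: smallest is 1904 mod 65 = 19 (at t = -29), with y = -1.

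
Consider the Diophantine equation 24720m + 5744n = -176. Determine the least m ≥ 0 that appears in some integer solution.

102

gcd(24720, 5744):
  24720 = 4·5744 + 1744
  5744 = 3·1744 + 512
  1744 = 3·512 + 208
  512 = 2·208 + 96
  208 = 2·96 + 16
  96 = 6·16
so gcd(24720, 5744) = 16.
16 divides -176, so solutions exist.
Back-substitute for Bézout coefficients:
  16 = 208 - 2·96
  ... = 24720·(56) + 5744·(-241)
Scale by -176/16 = -11: (m₀, n₀) = (-616, 2651).
General solution: m = -616 + 359t, n = 2651 - 1545t for integer t.
m ≥ 0: smallest is -616 mod 359 = 102 (at t = 2), with n = -439.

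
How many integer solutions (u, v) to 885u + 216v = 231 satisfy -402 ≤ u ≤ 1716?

29

gcd(885, 216) = 3.
By Bézout, 885×(31) + 216×(-127) = 3.
Particular solution: (11, -44).
General solution: u = 11 + 72t, v = -44 - 295t for integer t.
-402 ≤ 11 + 72t ≤ 1716 gives t ∈ [-5, 23], which is 29 values.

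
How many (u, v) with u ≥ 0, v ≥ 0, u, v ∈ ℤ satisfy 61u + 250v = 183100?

gcd(250, 61) = 1.
By Bézout, 61*(41) + 250*(-10) = 1.
One solution: (100, 708).
General: u = 100 + 250t, v = 708 - 61t.
u ≥ 0 ⇒ t ≥ 0; v ≥ 0 ⇒ t ≤ 11. So t ∈ [0, 11]: 12 solutions.

12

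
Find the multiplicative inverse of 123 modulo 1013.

gcd(1013, 123) = 1.
By Bézout, 123·(-140) + 1013·(17) = 1.
So 123·-140 ≡ 1 (mod 1013), and -140 mod 1013 = 873.

873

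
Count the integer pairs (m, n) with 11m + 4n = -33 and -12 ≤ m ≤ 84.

24

gcd(11, 4) = 1.
By Bézout, 11×(-1) + 4×(3) = 1.
Particular solution: (1, -11).
General solution: m = 1 + 4t, n = -11 - 11t for integer t.
-12 ≤ 1 + 4t ≤ 84 gives t ∈ [-3, 20], which is 24 values.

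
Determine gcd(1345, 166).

gcd(1345, 166) = 1  (1345 = 8*166 + 17, 166 = 9*17 + 13, 17 = 1*13 + 4, 13 = 3*4 + 1, 4 = 4*1).

1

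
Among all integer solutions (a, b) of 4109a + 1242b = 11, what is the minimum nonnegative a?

13

gcd(4109, 1242):
  4109 = 3·1242 + 383
  1242 = 3·383 + 93
  383 = 4·93 + 11
  93 = 8·11 + 5
  11 = 2·5 + 1
  5 = 5·1
so gcd(4109, 1242) = 1.
1 divides 11, so solutions exist.
Back-substitute for Bézout coefficients:
  1 = 11 - 2·5
  ... = 4109·(227) + 1242·(-751)
Scale by 11/1 = 11: (a₀, b₀) = (2497, -8261).
General solution: a = 2497 + 1242t, b = -8261 - 4109t for integer t.
a ≥ 0: smallest is 2497 mod 1242 = 13 (at t = -2), with b = -43.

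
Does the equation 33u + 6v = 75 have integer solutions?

gcd(33, 6) = 3.
3 divides 75, so integer solutions exist.

yes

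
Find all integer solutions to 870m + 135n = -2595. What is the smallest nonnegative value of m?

gcd(870, 135) = 15.
15 divides -2595, so solutions exist.
By Bézout, 870×(-2) + 135×(13) = 15.
Scale by -2595/15 = -173: (m₀, n₀) = (346, -2249).
General solution: m = 346 + 9t, n = -2249 - 58t for integer t.
m ≥ 0: smallest is 346 mod 9 = 4 (at t = -38), with n = -45.

4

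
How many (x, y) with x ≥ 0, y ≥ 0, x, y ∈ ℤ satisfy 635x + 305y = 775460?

20

gcd(635, 305) = 5.
By Bézout, 635×(-12) + 305×(25) = 5.
One solution: (6, 2530).
General: x = 6 + 61t, y = 2530 - 127t.
x ≥ 0 ⇒ t ≥ 0; y ≥ 0 ⇒ t ≤ 19. So t ∈ [0, 19]: 20 solutions.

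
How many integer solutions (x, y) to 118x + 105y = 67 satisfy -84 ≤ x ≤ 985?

10

gcd(118, 105) = 1  (118 = 1·105 + 13, 105 = 8·13 + 1, 13 = 13·1).
Back-substituting, 118·(-8) + 105·(9) = 1.
Scale by 67: particular solution (-536, 603); reduce x mod 105: (94, -105).
General solution: x = 94 + 105t, y = -105 - 118t for integer t.
-84 ≤ 94 + 105t ≤ 985 gives t ∈ [-1, 8], which is 10 values.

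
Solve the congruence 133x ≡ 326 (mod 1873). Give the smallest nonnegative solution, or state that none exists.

gcd(1873, 133) = 1  (1873 = 14×133 + 11, 133 = 12×11 + 1, 11 = 11×1).
1 divides 326, so solutions exist.
Back-substituting, 133×(169) + 1873×(-12) = 1.
So 133×(169) ≡ 1 (mod 1873); multiply by 326: x ≡ 55094 (mod 1873).
Smallest nonnegative: x = 55094 mod 1873 = 777.

777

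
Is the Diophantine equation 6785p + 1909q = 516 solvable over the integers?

no

gcd(6785, 1909) = 23.
23 does not divide 516 (remainder 10), so no integer solutions.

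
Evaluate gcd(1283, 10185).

gcd(10185, 1283):
  10185 = 7*1283 + 1204
  1283 = 1*1204 + 79
  1204 = 15*79 + 19
  79 = 4*19 + 3
  19 = 6*3 + 1
  3 = 3*1
so gcd(10185, 1283) = 1.

1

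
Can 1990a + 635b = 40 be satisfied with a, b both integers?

yes

gcd(1990, 635):
  1990 = 3*635 + 85
  635 = 7*85 + 40
  85 = 2*40 + 5
  40 = 8*5
so gcd(1990, 635) = 5.
5 divides 40, so integer solutions exist.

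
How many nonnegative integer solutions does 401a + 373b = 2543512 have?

17

gcd(401, 373) = 1  (401 = 1·373 + 28, 373 = 13·28 + 9, 28 = 3·9 + 1, 9 = 9·1).
Back-substituting, 401·(40) + 373·(-43) = 1.
Scale by 2543512: one solution is (101740480, -109371016). Reduce a mod 373: (254, 6546).
General: a = 254 + 373t, b = 6546 - 401t.
a ≥ 0 ⇒ t ≥ 0; b ≥ 0 ⇒ t ≤ 16. So t ∈ [0, 16]: 17 solutions.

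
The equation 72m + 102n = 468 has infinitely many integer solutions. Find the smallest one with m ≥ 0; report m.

15

gcd(102, 72) = 6  (102 = 1*72 + 30, 72 = 2*30 + 12, 30 = 2*12 + 6, 12 = 2*6).
6 divides 468, so solutions exist.
Back-substituting, 72*(-7) + 102*(5) = 6.
Scale by 468/6 = 78: (m₀, n₀) = (-546, 390).
General solution: m = -546 + 17t, n = 390 - 12t for integer t.
m ≥ 0: smallest is -546 mod 17 = 15 (at t = 33), with n = -6.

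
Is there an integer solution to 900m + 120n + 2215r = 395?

yes

gcd(900, 120):
  900 = 7×120 + 60
  120 = 2×60
so gcd(900, 120) = 60.
gcd(60, 2215) = 5.
5 divides 395, so integer solutions exist.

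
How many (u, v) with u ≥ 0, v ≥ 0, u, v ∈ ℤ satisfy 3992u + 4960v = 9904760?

gcd(4960, 3992):
  4960 = 1*3992 + 968
  3992 = 4*968 + 120
  968 = 8*120 + 8
  120 = 15*8
so gcd(4960, 3992) = 8.
Back-substitute for Bézout coefficients:
  8 = 968 - 8*120
  ... = 3992*(-41) + 4960*(33)
Scale by 1238095: one solution is (-50761895, 40857135). Reduce u mod 620: (605, 1510).
General: u = 605 + 620t, v = 1510 - 499t.
u ≥ 0 ⇒ t ≥ 0; v ≥ 0 ⇒ t ≤ 3. So t ∈ [0, 3]: 4 solutions.

4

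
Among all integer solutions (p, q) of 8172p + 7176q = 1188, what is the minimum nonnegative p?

gcd(8172, 7176) = 12  (8172 = 1×7176 + 996, 7176 = 7×996 + 204, 996 = 4×204 + 180, 204 = 1×180 + 24, 180 = 7×24 + 12, 24 = 2×12).
12 divides 1188, so solutions exist.
Back-substituting, 8172×(281) + 7176×(-320) = 12.
Scale by 1188/12 = 99: (p₀, q₀) = (27819, -31680).
General solution: p = 27819 + 598t, q = -31680 - 681t for integer t.
p ≥ 0: smallest is 27819 mod 598 = 311 (at t = -46), with q = -354.

311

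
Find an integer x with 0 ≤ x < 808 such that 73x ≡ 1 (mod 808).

gcd(808, 73) = 1  (808 = 11·73 + 5, 73 = 14·5 + 3, 5 = 1·3 + 2, 3 = 1·2 + 1, 2 = 2·1).
Back-substituting, 73·(321) + 808·(-29) = 1.
So 73·321 ≡ 1 (mod 808), and 321 mod 808 = 321.

321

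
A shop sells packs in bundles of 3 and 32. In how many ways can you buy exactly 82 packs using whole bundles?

1

Need nonnegative integers with 3j + 32k = 82.
gcd(3, 32) = 1, and 3·(11) + 32·(-1) = 1.
So (j₀, k₀) = (902, -82); general j = 902 + 32t, k = -82 - 3t.
j ≥ 0 ⇒ t ≥ -28; k ≥ 0 ⇒ t ≤ -28. That's 1 value of t.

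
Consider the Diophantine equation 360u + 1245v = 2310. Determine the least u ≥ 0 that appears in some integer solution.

gcd(1245, 360):
  1245 = 3·360 + 165
  360 = 2·165 + 30
  165 = 5·30 + 15
  30 = 2·15
so gcd(1245, 360) = 15.
15 divides 2310, so solutions exist.
Back-substitute for Bézout coefficients:
  15 = 165 - 5·30
  ... = 360·(-38) + 1245·(11)
Scale by 2310/15 = 154: (u₀, v₀) = (-5852, 1694).
General solution: u = -5852 + 83t, v = 1694 - 24t for integer t.
u ≥ 0: smallest is -5852 mod 83 = 41 (at t = 71), with v = -10.

41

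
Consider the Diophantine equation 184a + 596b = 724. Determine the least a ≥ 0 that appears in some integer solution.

gcd(596, 184) = 4.
4 divides 724, so solutions exist.
By Bézout, 184*(-68) + 596*(21) = 4.
Scale by 724/4 = 181: (a₀, b₀) = (-12308, 3801).
General solution: a = -12308 + 149t, b = 3801 - 46t for integer t.
a ≥ 0: smallest is -12308 mod 149 = 59 (at t = 83), with b = -17.

59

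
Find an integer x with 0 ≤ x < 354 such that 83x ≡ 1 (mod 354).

gcd(354, 83) = 1  (354 = 4·83 + 22, 83 = 3·22 + 17, 22 = 1·17 + 5, 17 = 3·5 + 2, 5 = 2·2 + 1, 2 = 2·1).
Back-substituting, 83·(-145) + 354·(34) = 1.
So 83·-145 ≡ 1 (mod 354), and -145 mod 354 = 209.

209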